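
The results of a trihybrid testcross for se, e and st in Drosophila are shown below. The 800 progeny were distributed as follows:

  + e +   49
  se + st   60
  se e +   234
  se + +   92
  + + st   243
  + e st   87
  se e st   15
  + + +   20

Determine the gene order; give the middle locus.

The two most frequent reciprocal classes, + + st and se e +, are the parental types, so the F1 was + + st / se e +.
The two rarest classes, + + + and se e st, are the double crossovers. Comparing them with the parentals, only the st allele has switched, so st is the middle locus and the order is se – st – e.

st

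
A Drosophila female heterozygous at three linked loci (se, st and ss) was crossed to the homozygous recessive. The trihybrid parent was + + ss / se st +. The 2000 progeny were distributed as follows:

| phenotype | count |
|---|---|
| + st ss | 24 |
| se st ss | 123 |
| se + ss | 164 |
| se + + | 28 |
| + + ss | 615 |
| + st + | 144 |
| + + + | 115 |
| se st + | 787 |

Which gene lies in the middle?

The two rarest classes, + st ss and se + +, are the double crossovers. Comparing them with the parentals, only the st allele has switched, so st is the middle locus and the order is ss – st – se.

st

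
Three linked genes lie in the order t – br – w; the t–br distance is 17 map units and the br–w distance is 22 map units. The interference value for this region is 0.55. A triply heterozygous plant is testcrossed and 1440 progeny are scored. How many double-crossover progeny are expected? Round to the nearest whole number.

24

Map distances give recombination frequencies of 0.170 and 0.220 for the two intervals.
With interference 0.55 (so coincidence = 0.45), expected double-crossover frequency = 0.170 × 0.220 × 0.45 = 0.01683.
Expected number = 0.01683 × 1440 = 24.24 ≈ 24.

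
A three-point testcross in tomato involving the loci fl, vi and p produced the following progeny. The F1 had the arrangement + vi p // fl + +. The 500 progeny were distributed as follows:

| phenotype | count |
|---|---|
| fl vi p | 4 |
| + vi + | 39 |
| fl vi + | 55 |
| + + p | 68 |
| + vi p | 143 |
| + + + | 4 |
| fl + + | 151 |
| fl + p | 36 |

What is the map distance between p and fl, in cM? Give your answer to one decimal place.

The two rarest classes, fl vi p and + + +, are the double crossovers. Comparing them with the parentals, only the fl allele has switched, so fl is the middle locus and the order is vi – fl – p.
Crossovers in the fl–p interval produce the single-crossover classes + vi + and fl + p (39 + 36 = 75) plus the double crossovers (8).
RF(fl–p) = (75 + 8) / 500 = 83/500 = 0.1660 → 16.6 cM.

16.6 cM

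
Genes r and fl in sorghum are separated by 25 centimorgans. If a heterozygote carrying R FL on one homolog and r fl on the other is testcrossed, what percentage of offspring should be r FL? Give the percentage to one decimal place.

12.5%

A map distance of 25 centimorgans corresponds to a recombination frequency of 0.250.
The F1 is R FL / r fl, so r FL is a recombinant gamete class with expected frequency r/2 = 0.250/2 = 0.1250.
That is 0.1250 = 12.5% of the progeny.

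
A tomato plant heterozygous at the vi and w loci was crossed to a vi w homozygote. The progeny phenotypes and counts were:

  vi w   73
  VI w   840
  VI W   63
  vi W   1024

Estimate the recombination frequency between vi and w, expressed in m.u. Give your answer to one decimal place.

The two most frequent classes, VI w (840) and vi W (1024), are the parental types, so the F1 was VI w / vi W.
The recombinant classes are VI W and vi w: 63 + 73 = 136.
Recombination frequency = 136/2000 = 0.0680 ≈ 6.8%, i.e. 6.8 m.u.

6.8 m.u.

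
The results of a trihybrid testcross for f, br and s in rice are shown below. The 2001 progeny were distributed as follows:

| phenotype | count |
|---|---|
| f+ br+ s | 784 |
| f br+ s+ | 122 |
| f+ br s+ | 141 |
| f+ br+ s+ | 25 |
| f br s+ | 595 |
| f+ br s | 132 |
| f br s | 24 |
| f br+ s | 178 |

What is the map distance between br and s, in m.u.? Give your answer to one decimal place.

The two most frequent reciprocal classes, f br s+ and f+ br+ s, are the parental types, so the F1 was f br s+ / f+ br+ s.
The two rarest classes, f br s and f+ br+ s+, are the double crossovers. Comparing them with the parentals, only the s allele has switched, so s is the middle locus and the order is br – s – f.
Crossovers in the br–s interval produce the single-crossover classes f br+ s+ and f+ br s (122 + 132 = 254) plus the double crossovers (49).
RF(br–s) = (254 + 49) / 2001 = 303/2001 = 0.1514 → 15.1 m.u.

15.1 m.u.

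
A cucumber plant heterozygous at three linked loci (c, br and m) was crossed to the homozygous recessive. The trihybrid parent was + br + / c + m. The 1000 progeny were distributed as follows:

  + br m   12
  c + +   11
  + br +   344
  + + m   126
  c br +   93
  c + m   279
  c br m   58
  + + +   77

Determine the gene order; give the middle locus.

The two rarest classes, + br m and c + +, are the double crossovers. Comparing them with the parentals, only the m allele has switched, so m is the middle locus and the order is c – m – br.

m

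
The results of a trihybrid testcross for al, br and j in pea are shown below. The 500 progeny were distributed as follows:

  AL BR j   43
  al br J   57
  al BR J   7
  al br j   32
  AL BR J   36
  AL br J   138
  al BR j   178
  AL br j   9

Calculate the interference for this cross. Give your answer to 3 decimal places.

0.179

The two most frequent reciprocal classes, al BR j and AL br J, are the parental types, so the F1 was al BR j / AL br J.
The two rarest classes, al BR J and AL br j, are the double crossovers. Comparing them with the parentals, only the j allele has switched, so j is the middle locus and the order is br – j – al.
br–j: (68 + 16)/500 = 0.1680; j–al: (100 + 16)/500 = 0.2320.
Expected DCO frequency = 0.1680 × 0.2320 ≈ 0.03898; observed = 16/500 ≈ 0.03200.
Coefficient of coincidence = 0.03200/0.03898 ≈ 0.821; interference = 1 − 0.821 = 0.179.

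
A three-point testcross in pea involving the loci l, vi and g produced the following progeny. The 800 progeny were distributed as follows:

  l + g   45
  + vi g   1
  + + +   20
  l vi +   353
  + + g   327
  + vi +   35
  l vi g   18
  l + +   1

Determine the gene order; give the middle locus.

The two most frequent reciprocal classes, l vi + and + + g, are the parental types, so the F1 was l vi + / + + g.
The two rarest classes, l + + and + vi g, are the double crossovers. Comparing them with the parentals, only the vi allele has switched, so vi is the middle locus and the order is l – vi – g.

vi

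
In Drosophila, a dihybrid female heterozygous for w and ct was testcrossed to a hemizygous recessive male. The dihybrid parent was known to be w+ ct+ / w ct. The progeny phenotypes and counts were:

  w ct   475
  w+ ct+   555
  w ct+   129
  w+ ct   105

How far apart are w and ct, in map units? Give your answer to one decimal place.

18.5 map units

The recombinant classes are w+ ct and w ct+: 105 + 129 = 234.
Recombination frequency = 234/1264 = 0.1851 ≈ 18.5%, i.e. 18.5 map units.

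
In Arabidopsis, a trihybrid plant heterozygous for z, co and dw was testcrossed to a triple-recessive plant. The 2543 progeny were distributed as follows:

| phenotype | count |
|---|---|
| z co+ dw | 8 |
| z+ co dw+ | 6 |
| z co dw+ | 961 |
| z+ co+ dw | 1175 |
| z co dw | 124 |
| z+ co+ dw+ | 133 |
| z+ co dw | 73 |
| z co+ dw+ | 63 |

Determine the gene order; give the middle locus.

The two most frequent reciprocal classes, z co dw+ and z+ co+ dw, are the parental types, so the F1 was z co dw+ / z+ co+ dw.
The two rarest classes, z+ co dw+ and z co+ dw, are the double crossovers. Comparing them with the parentals, only the z allele has switched, so z is the middle locus and the order is co – z – dw.

z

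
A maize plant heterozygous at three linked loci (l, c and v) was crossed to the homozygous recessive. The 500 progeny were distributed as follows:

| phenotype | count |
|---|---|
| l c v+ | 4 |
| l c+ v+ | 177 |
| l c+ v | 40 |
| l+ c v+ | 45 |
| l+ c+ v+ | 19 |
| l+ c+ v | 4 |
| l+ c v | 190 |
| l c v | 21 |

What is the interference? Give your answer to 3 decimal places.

0.104

The two most frequent reciprocal classes, l c+ v+ and l+ c v, are the parental types, so the F1 was l c+ v+ / l+ c v.
The two rarest classes, l c v+ and l+ c+ v, are the double crossovers. Comparing them with the parentals, only the c allele has switched, so c is the middle locus and the order is v – c – l.
v–c: (85 + 8)/500 = 0.1860; c–l: (40 + 8)/500 = 0.0960.
Expected DCO frequency = 0.1860 × 0.0960 ≈ 0.01786; observed = 8/500 ≈ 0.01600.
Coefficient of coincidence = 0.01600/0.01786 ≈ 0.896; interference = 1 − 0.896 = 0.104.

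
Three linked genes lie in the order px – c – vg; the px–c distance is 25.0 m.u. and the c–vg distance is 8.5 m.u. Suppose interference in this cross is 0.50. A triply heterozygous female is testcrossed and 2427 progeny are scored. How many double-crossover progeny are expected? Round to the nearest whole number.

26

Map distances give recombination frequencies of 0.250 and 0.085 for the two intervals.
With interference 0.50 (so coincidence = 0.50), expected double-crossover frequency = 0.250 × 0.085 × 0.50 = 0.01063.
Expected number = 0.01063 × 2427 = 25.79 ≈ 26.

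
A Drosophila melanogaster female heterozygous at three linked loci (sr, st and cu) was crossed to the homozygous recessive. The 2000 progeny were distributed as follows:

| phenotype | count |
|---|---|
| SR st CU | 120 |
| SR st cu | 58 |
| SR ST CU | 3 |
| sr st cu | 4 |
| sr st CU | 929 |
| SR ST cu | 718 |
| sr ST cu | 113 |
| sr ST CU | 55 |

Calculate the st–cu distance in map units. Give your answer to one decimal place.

6.0 map units

The two most frequent reciprocal classes, sr st CU and SR ST cu, are the parental types, so the F1 was sr st CU / SR ST cu.
The two rarest classes, sr st cu and SR ST CU, are the double crossovers. Comparing them with the parentals, only the cu allele has switched, so cu is the middle locus and the order is sr – cu – st.
Crossovers in the cu–st interval produce the single-crossover classes sr ST CU and SR st cu (55 + 58 = 113) plus the double crossovers (7).
RF(cu–st) = (113 + 7) / 2000 = 120/2000 = 0.0600 → 6.0 map units.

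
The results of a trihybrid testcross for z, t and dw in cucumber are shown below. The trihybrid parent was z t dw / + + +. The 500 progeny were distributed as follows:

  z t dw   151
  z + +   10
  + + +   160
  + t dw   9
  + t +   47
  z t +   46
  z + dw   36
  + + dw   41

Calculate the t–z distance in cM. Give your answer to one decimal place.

The two rarest classes, + t dw and z + +, are the double crossovers. Comparing them with the parentals, only the z allele has switched, so z is the middle locus and the order is dw – z – t.
Crossovers in the z–t interval produce the single-crossover classes z + dw and + t + (36 + 47 = 83) plus the double crossovers (19).
RF(z–t) = (83 + 19) / 500 = 102/500 = 0.2040 → 20.4 cM.

20.4 cM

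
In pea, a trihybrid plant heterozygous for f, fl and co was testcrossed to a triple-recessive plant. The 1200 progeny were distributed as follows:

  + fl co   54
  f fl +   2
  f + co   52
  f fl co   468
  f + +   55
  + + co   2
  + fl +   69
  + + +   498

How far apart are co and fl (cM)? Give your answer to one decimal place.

The two most frequent reciprocal classes, + + + and f fl co, are the parental types, so the F1 was + + + / f fl co.
The two rarest classes, + + co and f fl +, are the double crossovers. Comparing them with the parentals, only the co allele has switched, so co is the middle locus and the order is f – co – fl.
Crossovers in the co–fl interval produce the single-crossover classes + fl + and f + co (69 + 52 = 121) plus the double crossovers (4).
RF(co–fl) = (121 + 4) / 1200 = 125/1200 = 0.1042 → 10.4 cM.

10.4 cM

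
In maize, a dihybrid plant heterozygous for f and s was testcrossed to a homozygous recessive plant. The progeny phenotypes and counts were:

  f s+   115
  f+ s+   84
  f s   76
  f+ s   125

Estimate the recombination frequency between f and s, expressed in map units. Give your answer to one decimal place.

The two most frequent classes, f+ s (125) and f s+ (115), are the parental types, so the F1 was f+ s / f s+.
The recombinant classes are f+ s+ and f s: 84 + 76 = 160.
Recombination frequency = 160/400 = 0.4000 ≈ 40.0%, i.e. 40.0 map units.

40.0 map units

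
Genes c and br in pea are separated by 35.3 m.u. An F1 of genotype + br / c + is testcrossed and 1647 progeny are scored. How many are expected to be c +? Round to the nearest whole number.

533

A map distance of 35.3 m.u. corresponds to a recombination frequency of 0.353.
The F1 is + br / c +, so c + is a parental gamete class with expected frequency (1 − r)/2 = 0.647/2 = 0.3235.
Expected number = 0.3235 × 1647 = 532.80 ≈ 533.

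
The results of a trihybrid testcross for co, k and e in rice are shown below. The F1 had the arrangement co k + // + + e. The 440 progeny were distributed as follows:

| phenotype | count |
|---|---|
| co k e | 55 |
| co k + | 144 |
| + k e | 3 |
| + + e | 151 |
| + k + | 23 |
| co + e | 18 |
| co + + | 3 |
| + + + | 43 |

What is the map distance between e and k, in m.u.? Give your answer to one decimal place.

23.6 m.u.

The two rarest classes, co + + and + k e, are the double crossovers. Comparing them with the parentals, only the k allele has switched, so k is the middle locus and the order is co – k – e.
Crossovers in the k–e interval produce the single-crossover classes co k e and + + + (55 + 43 = 98) plus the double crossovers (6).
RF(k–e) = (98 + 6) / 440 = 104/440 = 0.2364 → 23.6 m.u.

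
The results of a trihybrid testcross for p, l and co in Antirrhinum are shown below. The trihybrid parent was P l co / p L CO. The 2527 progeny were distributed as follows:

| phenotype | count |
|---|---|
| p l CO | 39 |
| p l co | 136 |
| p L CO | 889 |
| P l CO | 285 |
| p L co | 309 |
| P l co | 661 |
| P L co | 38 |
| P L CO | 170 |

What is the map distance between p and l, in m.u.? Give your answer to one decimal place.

The two rarest classes, P L co and p l CO, are the double crossovers. Comparing them with the parentals, only the l allele has switched, so l is the middle locus and the order is co – l – p.
Crossovers in the l–p interval produce the single-crossover classes p l co and P L CO (136 + 170 = 306) plus the double crossovers (77).
RF(l–p) = (306 + 77) / 2527 = 383/2527 = 0.1516 → 15.2 m.u.

15.2 m.u.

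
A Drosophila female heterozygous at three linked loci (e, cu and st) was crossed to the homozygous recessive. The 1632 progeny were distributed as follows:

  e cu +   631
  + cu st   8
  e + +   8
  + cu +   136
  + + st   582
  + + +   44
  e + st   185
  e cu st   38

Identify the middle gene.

cu

The two most frequent reciprocal classes, + + st and e cu +, are the parental types, so the F1 was + + st / e cu +.
The two rarest classes, + cu st and e + +, are the double crossovers. Comparing them with the parentals, only the cu allele has switched, so cu is the middle locus and the order is st – cu – e.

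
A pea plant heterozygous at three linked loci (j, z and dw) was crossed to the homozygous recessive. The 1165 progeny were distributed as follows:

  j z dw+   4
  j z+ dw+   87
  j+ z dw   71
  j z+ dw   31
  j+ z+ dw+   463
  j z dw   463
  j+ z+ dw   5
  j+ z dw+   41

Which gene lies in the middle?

dw

The two most frequent reciprocal classes, j+ z+ dw+ and j z dw, are the parental types, so the F1 was j+ z+ dw+ / j z dw.
The two rarest classes, j+ z+ dw and j z dw+, are the double crossovers. Comparing them with the parentals, only the dw allele has switched, so dw is the middle locus and the order is j – dw – z.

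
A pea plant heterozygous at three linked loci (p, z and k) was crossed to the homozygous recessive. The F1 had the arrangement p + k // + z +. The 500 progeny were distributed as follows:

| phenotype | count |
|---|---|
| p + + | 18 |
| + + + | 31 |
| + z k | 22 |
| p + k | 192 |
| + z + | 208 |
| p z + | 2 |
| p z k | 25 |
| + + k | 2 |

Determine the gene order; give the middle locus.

p

The two rarest classes, + + k and p z +, are the double crossovers. Comparing them with the parentals, only the p allele has switched, so p is the middle locus and the order is z – p – k.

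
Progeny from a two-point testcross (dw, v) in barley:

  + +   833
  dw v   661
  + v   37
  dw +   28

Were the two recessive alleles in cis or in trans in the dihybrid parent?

cis

The two most frequent classes are + + (833) and dw v (661); these are the parental (non-recombinant) types.
So the F1 carried + + on one chromosome and dw v on the other — the recessive alleles are on the same chromosome (cis / coupling).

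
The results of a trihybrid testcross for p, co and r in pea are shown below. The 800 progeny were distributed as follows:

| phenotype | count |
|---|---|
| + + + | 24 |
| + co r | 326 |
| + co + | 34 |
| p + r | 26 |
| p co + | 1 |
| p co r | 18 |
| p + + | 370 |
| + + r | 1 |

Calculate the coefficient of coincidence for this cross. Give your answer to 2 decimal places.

The two most frequent reciprocal classes, p + + and + co r, are the parental types, so the F1 was p + + / + co r.
The two rarest classes, p co + and + + r, are the double crossovers. Comparing them with the parentals, only the co allele has switched, so co is the middle locus and the order is p – co – r.
p–co: (42 + 2)/800 = 0.0550; co–r: (60 + 2)/800 = 0.0775.
Expected DCO frequency = 0.0550 × 0.0775 ≈ 0.00426; observed = 2/800 ≈ 0.00250.
Coefficient of coincidence = 0.00250/0.00426 ≈ 0.59.

0.59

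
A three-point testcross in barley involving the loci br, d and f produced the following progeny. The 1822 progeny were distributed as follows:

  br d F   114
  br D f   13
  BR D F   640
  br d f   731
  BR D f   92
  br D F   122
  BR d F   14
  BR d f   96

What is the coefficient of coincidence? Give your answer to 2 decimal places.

0.86

The two most frequent reciprocal classes, BR D F and br d f, are the parental types, so the F1 was BR D F / br d f.
The two rarest classes, BR d F and br D f, are the double crossovers. Comparing them with the parentals, only the d allele has switched, so d is the middle locus and the order is f – d – br.
f–d: (206 + 27)/1822 = 0.1279; d–br: (218 + 27)/1822 = 0.1345.
Expected DCO frequency = 0.1279 × 0.1345 ≈ 0.01720; observed = 27/1822 ≈ 0.01482.
Coefficient of coincidence = 0.01482/0.01720 ≈ 0.86.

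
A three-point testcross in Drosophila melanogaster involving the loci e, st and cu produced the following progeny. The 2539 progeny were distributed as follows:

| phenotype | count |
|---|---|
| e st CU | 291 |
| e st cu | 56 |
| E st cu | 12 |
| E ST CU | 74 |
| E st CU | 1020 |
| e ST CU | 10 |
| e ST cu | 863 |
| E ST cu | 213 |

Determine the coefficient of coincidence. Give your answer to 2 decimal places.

The two most frequent reciprocal classes, e ST cu and E st CU, are the parental types, so the F1 was e ST cu / E st CU.
The two rarest classes, e ST CU and E st cu, are the double crossovers. Comparing them with the parentals, only the cu allele has switched, so cu is the middle locus and the order is e – cu – st.
e–cu: (504 + 22)/2539 = 0.2072; cu–st: (130 + 22)/2539 = 0.0599.
Expected DCO frequency = 0.2072 × 0.0599 ≈ 0.01241; observed = 22/2539 ≈ 0.00866.
Coefficient of coincidence = 0.00866/0.01241 ≈ 0.70.

0.70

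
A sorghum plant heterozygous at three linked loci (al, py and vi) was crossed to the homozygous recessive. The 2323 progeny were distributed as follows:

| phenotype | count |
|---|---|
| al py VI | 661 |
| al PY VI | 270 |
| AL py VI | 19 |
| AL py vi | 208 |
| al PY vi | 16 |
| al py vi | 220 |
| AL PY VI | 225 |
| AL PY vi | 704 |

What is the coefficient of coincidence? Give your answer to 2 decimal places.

The two most frequent reciprocal classes, al py VI and AL PY vi, are the parental types, so the F1 was al py VI / AL PY vi.
The two rarest classes, AL py VI and al PY vi, are the double crossovers. Comparing them with the parentals, only the al allele has switched, so al is the middle locus and the order is vi – al – py.
vi–al: (445 + 35)/2323 = 0.2066; al–py: (478 + 35)/2323 = 0.2208.
Expected DCO frequency = 0.2066 × 0.2208 ≈ 0.04562; observed = 35/2323 ≈ 0.01507.
Coefficient of coincidence = 0.01507/0.04562 ≈ 0.33.

0.33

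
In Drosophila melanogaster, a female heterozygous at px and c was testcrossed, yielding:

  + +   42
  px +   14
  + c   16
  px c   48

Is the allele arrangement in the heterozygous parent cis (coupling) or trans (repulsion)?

cis

The two most frequent classes are + + (42) and px c (48); these are the parental (non-recombinant) types.
So the F1 carried + + on one chromosome and px c on the other — the recessive alleles are on the same chromosome (cis / coupling).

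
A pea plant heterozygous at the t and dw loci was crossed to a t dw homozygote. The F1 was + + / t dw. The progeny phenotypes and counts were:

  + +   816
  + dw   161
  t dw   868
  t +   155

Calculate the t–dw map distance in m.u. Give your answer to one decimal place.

The recombinant classes are + dw and t +: 161 + 155 = 316.
Recombination frequency = 316/2000 = 0.1580 ≈ 15.8%, i.e. 15.8 m.u.

15.8 m.u.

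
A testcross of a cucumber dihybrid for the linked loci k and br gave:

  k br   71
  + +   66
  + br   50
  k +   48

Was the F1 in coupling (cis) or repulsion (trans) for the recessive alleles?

cis

The two most frequent classes are + + (66) and k br (71); these are the parental (non-recombinant) types.
So the F1 carried + + on one chromosome and k br on the other — the recessive alleles are on the same chromosome (cis / coupling).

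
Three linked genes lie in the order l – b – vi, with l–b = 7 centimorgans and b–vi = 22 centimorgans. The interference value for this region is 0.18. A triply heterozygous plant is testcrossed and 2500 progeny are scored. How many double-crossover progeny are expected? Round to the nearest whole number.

Map distances give recombination frequencies of 0.070 and 0.220 for the two intervals.
With interference 0.18 (so coincidence = 0.82), expected double-crossover frequency = 0.070 × 0.220 × 0.82 = 0.01263.
Expected number = 0.01263 × 2500 = 31.57 ≈ 32.

32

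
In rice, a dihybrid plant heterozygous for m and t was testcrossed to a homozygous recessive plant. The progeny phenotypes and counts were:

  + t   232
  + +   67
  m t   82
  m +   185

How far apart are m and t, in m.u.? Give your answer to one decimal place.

26.3 m.u.

The two most frequent classes, + t (232) and m + (185), are the parental types, so the F1 was + t / m +.
The recombinant classes are + + and m t: 67 + 82 = 149.
Recombination frequency = 149/566 = 0.2633 ≈ 26.3%, i.e. 26.3 m.u.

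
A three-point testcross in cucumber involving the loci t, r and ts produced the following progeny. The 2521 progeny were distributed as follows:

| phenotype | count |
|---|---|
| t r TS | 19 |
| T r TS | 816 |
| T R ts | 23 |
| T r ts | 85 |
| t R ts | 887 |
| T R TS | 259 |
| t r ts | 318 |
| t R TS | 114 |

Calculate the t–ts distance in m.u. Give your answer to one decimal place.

The two most frequent reciprocal classes, t R ts and T r TS, are the parental types, so the F1 was t R ts / T r TS.
The two rarest classes, T R ts and t r TS, are the double crossovers. Comparing them with the parentals, only the t allele has switched, so t is the middle locus and the order is ts – t – r.
Crossovers in the ts–t interval produce the single-crossover classes t R TS and T r ts (114 + 85 = 199) plus the double crossovers (42).
RF(ts–t) = (199 + 42) / 2521 = 241/2521 = 0.0956 → 9.6 m.u.

9.6 m.u.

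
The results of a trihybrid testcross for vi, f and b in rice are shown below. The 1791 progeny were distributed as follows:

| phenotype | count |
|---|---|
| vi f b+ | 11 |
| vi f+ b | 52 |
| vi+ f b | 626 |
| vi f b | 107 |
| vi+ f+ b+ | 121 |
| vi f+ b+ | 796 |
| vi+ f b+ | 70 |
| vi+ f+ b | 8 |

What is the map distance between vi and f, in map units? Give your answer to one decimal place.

The two most frequent reciprocal classes, vi f+ b+ and vi+ f b, are the parental types, so the F1 was vi f+ b+ / vi+ f b.
The two rarest classes, vi f b+ and vi+ f+ b, are the double crossovers. Comparing them with the parentals, only the f allele has switched, so f is the middle locus and the order is b – f – vi.
Crossovers in the f–vi interval produce the single-crossover classes vi+ f+ b+ and vi f b (121 + 107 = 228) plus the double crossovers (19).
RF(f–vi) = (228 + 19) / 1791 = 247/1791 = 0.1379 → 13.8 map units.

13.8 map units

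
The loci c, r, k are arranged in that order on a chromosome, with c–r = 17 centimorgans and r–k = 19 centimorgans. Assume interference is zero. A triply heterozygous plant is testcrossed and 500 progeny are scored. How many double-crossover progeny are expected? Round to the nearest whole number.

Map distances give recombination frequencies of 0.170 and 0.190 for the two intervals.
With no interference, expected double-crossover frequency = 0.170 × 0.190 = 0.03230.
Expected number = 0.03230 × 500 = 16.15 ≈ 16.

16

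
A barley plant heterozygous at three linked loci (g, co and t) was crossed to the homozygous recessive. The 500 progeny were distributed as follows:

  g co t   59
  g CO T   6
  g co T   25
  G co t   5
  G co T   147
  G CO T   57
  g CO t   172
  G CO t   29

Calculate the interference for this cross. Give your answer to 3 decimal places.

The two most frequent reciprocal classes, g CO t and G co T, are the parental types, so the F1 was g CO t / G co T.
The two rarest classes, g CO T and G co t, are the double crossovers. Comparing them with the parentals, only the t allele has switched, so t is the middle locus and the order is co – t – g.
co–t: (116 + 11)/500 = 0.2540; t–g: (54 + 11)/500 = 0.1300.
Expected DCO frequency = 0.2540 × 0.1300 ≈ 0.03302; observed = 11/500 ≈ 0.02200.
Coefficient of coincidence = 0.02200/0.03302 ≈ 0.666; interference = 1 − 0.666 = 0.334.

0.334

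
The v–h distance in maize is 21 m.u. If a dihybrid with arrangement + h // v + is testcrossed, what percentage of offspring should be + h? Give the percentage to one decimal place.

39.5%

A map distance of 21 m.u. corresponds to a recombination frequency of 0.210.
The F1 is + h / v +, so + h is a parental gamete class with expected frequency (1 − r)/2 = 0.790/2 = 0.3950.
That is 0.3950 = 39.5% of the progeny.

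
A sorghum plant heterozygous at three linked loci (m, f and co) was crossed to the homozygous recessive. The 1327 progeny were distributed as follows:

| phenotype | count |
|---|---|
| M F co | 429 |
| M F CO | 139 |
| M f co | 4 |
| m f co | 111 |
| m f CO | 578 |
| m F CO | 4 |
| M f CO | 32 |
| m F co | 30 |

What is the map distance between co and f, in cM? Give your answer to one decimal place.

19.4 cM

The two most frequent reciprocal classes, m f CO and M F co, are the parental types, so the F1 was m f CO / M F co.
The two rarest classes, m F CO and M f co, are the double crossovers. Comparing them with the parentals, only the f allele has switched, so f is the middle locus and the order is co – f – m.
Crossovers in the co–f interval produce the single-crossover classes m f co and M F CO (111 + 139 = 250) plus the double crossovers (8).
RF(co–f) = (250 + 8) / 1327 = 258/1327 = 0.1944 → 19.4 cM.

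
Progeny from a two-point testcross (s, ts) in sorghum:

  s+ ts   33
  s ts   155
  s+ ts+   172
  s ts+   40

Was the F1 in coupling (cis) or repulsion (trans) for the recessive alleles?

The two most frequent classes are s+ ts+ (172) and s ts (155); these are the parental (non-recombinant) types.
So the F1 carried s+ ts+ on one chromosome and s ts on the other — the recessive alleles are on the same chromosome (cis / coupling).

cis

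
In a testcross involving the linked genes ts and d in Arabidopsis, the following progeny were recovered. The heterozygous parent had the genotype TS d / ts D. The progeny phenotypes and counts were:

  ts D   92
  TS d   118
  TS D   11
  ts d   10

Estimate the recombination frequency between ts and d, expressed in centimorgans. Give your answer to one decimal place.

9.1 centimorgans

The recombinant classes are TS D and ts d: 11 + 10 = 21.
Recombination frequency = 21/231 = 0.0909 ≈ 9.1%, i.e. 9.1 centimorgans.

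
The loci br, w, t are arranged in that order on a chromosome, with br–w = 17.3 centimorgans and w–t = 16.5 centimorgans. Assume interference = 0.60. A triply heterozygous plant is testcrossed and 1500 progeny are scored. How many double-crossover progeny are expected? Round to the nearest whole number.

17

Map distances give recombination frequencies of 0.173 and 0.165 for the two intervals.
With interference 0.60 (so coincidence = 0.40), expected double-crossover frequency = 0.173 × 0.165 × 0.40 = 0.01142.
Expected number = 0.01142 × 1500 = 17.13 ≈ 17.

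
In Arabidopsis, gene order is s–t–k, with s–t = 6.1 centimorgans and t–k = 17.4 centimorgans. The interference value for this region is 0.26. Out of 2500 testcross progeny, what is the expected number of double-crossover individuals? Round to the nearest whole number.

20

Map distances give recombination frequencies of 0.061 and 0.174 for the two intervals.
With interference 0.26 (so coincidence = 0.74), expected double-crossover frequency = 0.061 × 0.174 × 0.74 = 0.00785.
Expected number = 0.00785 × 2500 = 19.64 ≈ 20.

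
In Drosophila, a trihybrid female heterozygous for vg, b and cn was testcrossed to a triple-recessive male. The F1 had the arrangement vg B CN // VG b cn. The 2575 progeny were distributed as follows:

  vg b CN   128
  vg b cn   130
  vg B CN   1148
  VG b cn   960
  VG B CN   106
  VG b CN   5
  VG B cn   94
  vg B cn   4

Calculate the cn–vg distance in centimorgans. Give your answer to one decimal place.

The two rarest classes, vg B cn and VG b CN, are the double crossovers. Comparing them with the parentals, only the cn allele has switched, so cn is the middle locus and the order is b – cn – vg.
Crossovers in the cn–vg interval produce the single-crossover classes VG B CN and vg b cn (106 + 130 = 236) plus the double crossovers (9).
RF(cn–vg) = (236 + 9) / 2575 = 245/2575 = 0.0951 → 9.5 centimorgans.

9.5 centimorgans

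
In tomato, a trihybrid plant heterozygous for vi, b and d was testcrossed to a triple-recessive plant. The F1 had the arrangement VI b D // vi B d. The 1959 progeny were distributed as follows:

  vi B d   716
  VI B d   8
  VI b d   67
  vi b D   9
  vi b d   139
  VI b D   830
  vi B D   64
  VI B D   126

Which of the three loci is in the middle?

The two rarest classes, vi b D and VI B d, are the double crossovers. Comparing them with the parentals, only the vi allele has switched, so vi is the middle locus and the order is d – vi – b.

vi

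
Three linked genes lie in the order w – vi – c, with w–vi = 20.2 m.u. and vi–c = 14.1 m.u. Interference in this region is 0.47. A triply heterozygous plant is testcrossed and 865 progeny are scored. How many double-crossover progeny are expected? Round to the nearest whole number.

Map distances give recombination frequencies of 0.202 and 0.141 for the two intervals.
With interference 0.47 (so coincidence = 0.53), expected double-crossover frequency = 0.202 × 0.141 × 0.53 = 0.01510.
Expected number = 0.01510 × 865 = 13.06 ≈ 13.

13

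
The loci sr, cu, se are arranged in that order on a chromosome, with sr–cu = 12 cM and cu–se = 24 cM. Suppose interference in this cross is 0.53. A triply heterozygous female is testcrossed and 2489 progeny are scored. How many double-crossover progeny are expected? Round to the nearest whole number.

Map distances give recombination frequencies of 0.120 and 0.240 for the two intervals.
With interference 0.53 (so coincidence = 0.47), expected double-crossover frequency = 0.120 × 0.240 × 0.47 = 0.01354.
Expected number = 0.01354 × 2489 = 33.69 ≈ 34.

34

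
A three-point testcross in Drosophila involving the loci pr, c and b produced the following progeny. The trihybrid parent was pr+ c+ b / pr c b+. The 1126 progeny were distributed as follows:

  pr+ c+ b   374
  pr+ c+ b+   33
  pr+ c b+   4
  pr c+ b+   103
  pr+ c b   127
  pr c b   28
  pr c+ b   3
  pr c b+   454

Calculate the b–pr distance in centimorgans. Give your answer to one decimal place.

6.0 centimorgans

The two rarest classes, pr c+ b and pr+ c b+, are the double crossovers. Comparing them with the parentals, only the pr allele has switched, so pr is the middle locus and the order is b – pr – c.
Crossovers in the b–pr interval produce the single-crossover classes pr+ c+ b+ and pr c b (33 + 28 = 61) plus the double crossovers (7).
RF(b–pr) = (61 + 7) / 1126 = 68/1126 = 0.0604 → 6.0 centimorgans.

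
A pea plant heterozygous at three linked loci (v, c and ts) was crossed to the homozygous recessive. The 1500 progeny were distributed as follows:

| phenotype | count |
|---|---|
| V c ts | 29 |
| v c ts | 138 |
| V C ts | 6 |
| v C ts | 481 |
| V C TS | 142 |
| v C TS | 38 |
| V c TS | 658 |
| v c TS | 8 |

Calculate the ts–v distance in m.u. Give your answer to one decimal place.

The two most frequent reciprocal classes, V c TS and v C ts, are the parental types, so the F1 was V c TS / v C ts.
The two rarest classes, v c TS and V C ts, are the double crossovers. Comparing them with the parentals, only the v allele has switched, so v is the middle locus and the order is ts – v – c.
Crossovers in the ts–v interval produce the single-crossover classes V c ts and v C TS (29 + 38 = 67) plus the double crossovers (14).
RF(ts–v) = (67 + 14) / 1500 = 81/1500 = 0.0540 → 5.4 m.u.

5.4 m.u.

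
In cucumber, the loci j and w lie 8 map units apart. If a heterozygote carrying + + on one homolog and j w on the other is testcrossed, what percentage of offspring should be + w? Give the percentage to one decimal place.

A map distance of 8 map units corresponds to a recombination frequency of 0.080.
The F1 is + + / j w, so + w is a recombinant gamete class with expected frequency r/2 = 0.080/2 = 0.0400.
That is 0.0400 = 4.0% of the progeny.

4.0%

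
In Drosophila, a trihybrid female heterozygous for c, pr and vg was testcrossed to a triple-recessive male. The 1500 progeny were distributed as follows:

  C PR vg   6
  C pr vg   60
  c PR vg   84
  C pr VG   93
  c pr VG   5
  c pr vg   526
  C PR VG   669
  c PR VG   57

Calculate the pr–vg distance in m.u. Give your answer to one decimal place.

The two most frequent reciprocal classes, C PR VG and c pr vg, are the parental types, so the F1 was C PR VG / c pr vg.
The two rarest classes, C PR vg and c pr VG, are the double crossovers. Comparing them with the parentals, only the vg allele has switched, so vg is the middle locus and the order is c – vg – pr.
Crossovers in the vg–pr interval produce the single-crossover classes C pr VG and c PR vg (93 + 84 = 177) plus the double crossovers (11).
RF(vg–pr) = (177 + 11) / 1500 = 188/1500 = 0.1253 → 12.5 m.u.

12.5 m.u.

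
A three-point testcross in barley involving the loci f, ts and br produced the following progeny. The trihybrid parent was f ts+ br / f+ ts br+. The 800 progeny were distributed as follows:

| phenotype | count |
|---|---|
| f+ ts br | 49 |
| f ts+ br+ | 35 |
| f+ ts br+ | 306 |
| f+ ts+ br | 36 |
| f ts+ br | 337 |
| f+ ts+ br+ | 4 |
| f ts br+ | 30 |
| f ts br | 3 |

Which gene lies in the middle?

ts

The two rarest classes, f ts br and f+ ts+ br+, are the double crossovers. Comparing them with the parentals, only the ts allele has switched, so ts is the middle locus and the order is br – ts – f.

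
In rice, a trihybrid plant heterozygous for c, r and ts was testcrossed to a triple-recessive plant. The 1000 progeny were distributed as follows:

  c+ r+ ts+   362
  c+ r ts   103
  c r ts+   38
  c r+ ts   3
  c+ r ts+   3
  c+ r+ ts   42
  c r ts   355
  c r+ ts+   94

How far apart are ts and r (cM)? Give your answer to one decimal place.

The two most frequent reciprocal classes, c r ts and c+ r+ ts+, are the parental types, so the F1 was c r ts / c+ r+ ts+.
The two rarest classes, c r+ ts and c+ r ts+, are the double crossovers. Comparing them with the parentals, only the r allele has switched, so r is the middle locus and the order is ts – r – c.
Crossovers in the ts–r interval produce the single-crossover classes c r ts+ and c+ r+ ts (38 + 42 = 80) plus the double crossovers (6).
RF(ts–r) = (80 + 6) / 1000 = 86/1000 = 0.0860 → 8.6 cM.

8.6 cM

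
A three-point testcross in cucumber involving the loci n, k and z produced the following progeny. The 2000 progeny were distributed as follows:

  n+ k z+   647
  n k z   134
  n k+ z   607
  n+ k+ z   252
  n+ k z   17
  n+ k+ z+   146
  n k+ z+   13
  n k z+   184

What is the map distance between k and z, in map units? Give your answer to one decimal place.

The two most frequent reciprocal classes, n k+ z and n+ k z+, are the parental types, so the F1 was n k+ z / n+ k z+.
The two rarest classes, n k+ z+ and n+ k z, are the double crossovers. Comparing them with the parentals, only the z allele has switched, so z is the middle locus and the order is n – z – k.
Crossovers in the z–k interval produce the single-crossover classes n k z and n+ k+ z+ (134 + 146 = 280) plus the double crossovers (30).
RF(z–k) = (280 + 30) / 2000 = 310/2000 = 0.1550 → 15.5 map units.

15.5 map units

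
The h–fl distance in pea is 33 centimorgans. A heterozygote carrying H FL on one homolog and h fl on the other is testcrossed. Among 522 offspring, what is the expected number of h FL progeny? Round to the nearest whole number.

86

A map distance of 33 centimorgans corresponds to a recombination frequency of 0.330.
The F1 is H FL / h fl, so h FL is a recombinant gamete class with expected frequency r/2 = 0.330/2 = 0.1650.
Expected number = 0.1650 × 522 = 86.13 ≈ 86.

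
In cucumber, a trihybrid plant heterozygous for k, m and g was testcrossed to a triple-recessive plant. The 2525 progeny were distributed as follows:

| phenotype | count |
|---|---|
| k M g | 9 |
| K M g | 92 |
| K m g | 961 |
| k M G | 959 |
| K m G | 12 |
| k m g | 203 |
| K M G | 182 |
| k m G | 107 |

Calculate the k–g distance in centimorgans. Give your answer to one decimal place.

16.1 centimorgans

The two most frequent reciprocal classes, k M G and K m g, are the parental types, so the F1 was k M G / K m g.
The two rarest classes, k M g and K m G, are the double crossovers. Comparing them with the parentals, only the g allele has switched, so g is the middle locus and the order is m – g – k.
Crossovers in the g–k interval produce the single-crossover classes K M G and k m g (182 + 203 = 385) plus the double crossovers (21).
RF(g–k) = (385 + 21) / 2525 = 406/2525 = 0.1608 → 16.1 centimorgans.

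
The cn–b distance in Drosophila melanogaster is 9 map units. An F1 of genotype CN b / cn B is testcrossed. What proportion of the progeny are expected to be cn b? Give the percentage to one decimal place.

4.5%

A map distance of 9 map units corresponds to a recombination frequency of 0.090.
The F1 is CN b / cn B, so cn b is a recombinant gamete class with expected frequency r/2 = 0.090/2 = 0.0450.
That is 0.0450 = 4.5% of the progeny.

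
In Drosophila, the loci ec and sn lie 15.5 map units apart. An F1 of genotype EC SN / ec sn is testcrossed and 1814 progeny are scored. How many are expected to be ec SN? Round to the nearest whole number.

A map distance of 15.5 map units corresponds to a recombination frequency of 0.155.
The F1 is EC SN / ec sn, so ec SN is a recombinant gamete class with expected frequency r/2 = 0.155/2 = 0.0775.
Expected number = 0.0775 × 1814 = 140.59 ≈ 141.

141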